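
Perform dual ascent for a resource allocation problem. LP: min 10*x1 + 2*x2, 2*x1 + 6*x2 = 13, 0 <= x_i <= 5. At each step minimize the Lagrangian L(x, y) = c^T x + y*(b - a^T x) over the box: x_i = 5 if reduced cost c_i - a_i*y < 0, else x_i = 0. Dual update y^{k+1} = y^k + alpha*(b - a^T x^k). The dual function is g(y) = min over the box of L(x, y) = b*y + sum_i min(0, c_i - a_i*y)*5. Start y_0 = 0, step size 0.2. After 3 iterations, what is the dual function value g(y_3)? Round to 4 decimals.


Dual ascent for LP: min 10*x1 + 2*x2, 2*x1 + 6*x2 = 13, 0 <= x_i <= 5
Step 1: y^k = 0.0, reduced costs: (10.0, 2.0)
  x^k = (0.0, 0.0), subgradient = b - a^T x = 13.0
  y^{k+1} = 0.0 + 0.2*13.0 = 2.6
Step 2: y^k = 2.6, reduced costs: (4.8, -13.6)
  x^k = (0.0, 5.0), subgradient = b - a^T x = -17.0
  y^{k+1} = 2.6 + 0.2*-17.0 = -0.8
Step 3: y^k = -0.8, reduced costs: (11.6, 6.8)
  x^k = (0.0, 0.0), subgradient = b - a^T x = 13.0
  y^{k+1} = -0.8 + 0.2*13.0 = 1.8
Dual objective at y_3 = 1.8: reduced costs (6.4, -8.8), box minimizer x = (0.0, 5.0)
g(y_3) = b*y + (c1 - a1*y)*x1 + (c2 - a2*y)*x2 = 13*1.8 + 6.4*0.0 + (-8.8)*5.0 = 23.4 + 0.0 - 44.0 = -20.6


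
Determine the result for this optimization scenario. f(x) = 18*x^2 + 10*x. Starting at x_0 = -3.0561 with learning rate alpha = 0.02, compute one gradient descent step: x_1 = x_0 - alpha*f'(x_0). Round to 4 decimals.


We compute the gradient at x_0 and apply the update.
f'(x) = 36*x + 10
f'(-3.0561) = 36*-3.0561 + 10 = -100.0196
x_1 = -3.0561 - 0.02*-100.0196 = -1.0557


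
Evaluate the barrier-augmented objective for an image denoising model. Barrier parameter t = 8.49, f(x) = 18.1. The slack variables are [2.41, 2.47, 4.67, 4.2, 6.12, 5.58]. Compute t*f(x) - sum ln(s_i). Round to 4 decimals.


Step 1: Compute log-barrier.
ln values: [0.8796, 0.9042, 1.5412, 1.4351, 1.8116, 1.7192]
phi = -(0.8796 + 0.9042 + 1.5412 + 1.4351 + 1.8116 + 1.7192) = -8.2908
Step 2: Compute augmented objective.
t*f(x) = 8.49*18.1 = 153.669
Total = 153.669 - 8.2908 = 145.3782


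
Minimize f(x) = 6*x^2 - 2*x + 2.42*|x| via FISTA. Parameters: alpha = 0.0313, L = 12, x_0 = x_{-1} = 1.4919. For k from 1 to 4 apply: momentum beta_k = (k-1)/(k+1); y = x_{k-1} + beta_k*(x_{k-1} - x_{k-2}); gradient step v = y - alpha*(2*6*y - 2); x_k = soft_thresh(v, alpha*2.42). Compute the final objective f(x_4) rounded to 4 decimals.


FISTA on f(x) = 6*x^2 - 2*x + 2.42*|x|
L = 12, alpha = 0.0313
Iteration 1: beta = 0.0, y = 1.4919 + 0.0*(1.4919 - 1.4919) = 1.4919
  grad(y) = 15.9028, v = y - alpha*grad = 0.9941
  prox(v) = soft_thresh(0.9941, 0.0757) = 0.9184
Iteration 2: beta = 0.3333, y = 0.9184 + 0.3333*(0.9184 - 1.4919) = 0.7272
  grad(y) = 6.7267, v = y - alpha*grad = 0.5167
  prox(v) = soft_thresh(0.5167, 0.0757) = 0.4409
Iteration 3: beta = 0.5, y = 0.4409 + 0.5*(0.4409 - 0.9184) = 0.2022
  grad(y) = 0.4265, v = y - alpha*grad = 0.1889
  prox(v) = soft_thresh(0.1889, 0.0757) = 0.1131
Iteration 4: beta = 0.6, y = 0.1131 + 0.6*(0.1131 - 0.4409) = -0.0836
  grad(y) = -3.003, v = y - alpha*grad = 0.0104
  prox(v) = soft_thresh(0.0104, 0.0757) = 0.0
f(x_4) = 6*0.0^2 - 2*0.0 + 2.42*|0.0| = 0.0


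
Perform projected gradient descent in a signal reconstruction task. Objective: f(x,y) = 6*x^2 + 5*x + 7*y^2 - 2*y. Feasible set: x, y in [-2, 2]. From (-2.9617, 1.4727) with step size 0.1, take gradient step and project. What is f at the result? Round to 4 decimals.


Step 1: Compute gradient at (-2.9617, 1.4727).
grad_x = 2*6*-2.9617 + 5 = -30.5404
grad_y = 2*7*1.4727 - 2 = 18.6178
Step 2: Gradient step.
x_raw = -2.9617 - 0.1*-30.5404 = 0.0923
y_raw = 1.4727 - 0.1*18.6178 = -0.3891
Step 3: Project onto [-2, 2].
x_proj = clip(0.0923) = 0.0923
y_proj = clip(-0.3891) = -0.3891
Step 4: Evaluate f.
f(0.0923, -0.3891) = 2.3507


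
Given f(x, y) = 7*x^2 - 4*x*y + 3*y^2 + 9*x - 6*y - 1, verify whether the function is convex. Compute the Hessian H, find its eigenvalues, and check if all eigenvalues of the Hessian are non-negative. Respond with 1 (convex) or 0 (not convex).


The Hessian of f(x,y) = 7*x^2 - 4*x*y + 3*y^2 + 9*x - 6*y - 1 is:
H = [[14, -4], [-4, 6]]
Trace = 14 + 6 = 20
Determinant = 14*6 - (-4)^2 = 68
Discriminant = (20)^2 - 4*68 = 128.0
Eigenvalues: lambda_1 = 4.3431, lambda_2 = 15.6569
The function is convex.

1


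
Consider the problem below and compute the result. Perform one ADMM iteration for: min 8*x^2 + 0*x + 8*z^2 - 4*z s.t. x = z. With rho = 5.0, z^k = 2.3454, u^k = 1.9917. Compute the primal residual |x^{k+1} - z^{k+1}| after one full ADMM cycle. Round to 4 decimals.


ADMM iteration with rho = 5.0, z^k = 2.3454, u^k = 1.9917
Step 1: x-update.
Minimize 8*x^2 + 0*x + (5.0/2)*(x - 2.3454 + 1.9917)^2
FOC: (2*8 + 5.0)*x = 0 + 5.0*(2.3454 - 1.9917)
x^{k+1} = 0.0842
Step 2: z-update.
Minimize 8*z^2 - 4*z + (5.0/2)*(0.0842 - z + 1.9917)^2
FOC: (2*8 + 5.0)*z = 4 + 5.0*(0.0842 + 1.9917)
z^{k+1} = 0.6847
Step 3: u-update.
u^{k+1} = 1.9917 + 0.0842 - 0.6847 = 1.3912
Step 4: Primal residual = |0.0842 - 0.6847| = 0.6005


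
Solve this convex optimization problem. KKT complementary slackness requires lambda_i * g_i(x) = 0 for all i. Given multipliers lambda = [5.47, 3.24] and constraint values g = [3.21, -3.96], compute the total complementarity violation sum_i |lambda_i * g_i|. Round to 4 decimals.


KKT complementary slackness check:
lambda_1 * g_1 = 5.47 * 3.21 = 17.5587
lambda_2 * g_2 = 3.24 * -3.96 = -12.8304
Total violation = 17.5587 + 12.8304 = 30.3891


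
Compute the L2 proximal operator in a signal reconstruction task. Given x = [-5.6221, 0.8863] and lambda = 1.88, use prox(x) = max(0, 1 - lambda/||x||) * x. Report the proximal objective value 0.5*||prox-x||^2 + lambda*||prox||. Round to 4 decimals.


Step 1: Compute ||x||.
||x|| = 5.6915
Step 2: Compute scaling factor.
scale = max(0, 1 - 1.88/5.6915) = 0.6697
Step 3: prox(x) = [-3.765, 0.5935]
||prox(x)|| = 3.8115
Step 4: Proximal objective.
0.5*||prox-x||^2 = 1.7672
lambda*||prox|| = 7.1656
Total = 8.9329


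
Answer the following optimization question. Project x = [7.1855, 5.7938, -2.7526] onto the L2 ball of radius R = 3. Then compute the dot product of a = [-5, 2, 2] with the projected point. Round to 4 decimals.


Step 1: Compute ||x|| (intermediates to 6 decimals).
||x|| = sqrt(7.1855^2 + 5.7938^2 + (-2.7526)^2) = 9.632047
Step 2: Project.
Since ||x|| > R, scale = R/||x|| = 3/9.632047 = 0.31146, proj(x) = scale * x
proj(x) = [2.237996, 1.804537, -0.857325]
Step 3: Dot product.
a^T * proj(x) = -5*2.237996 + 2*1.804537 + 2*(-0.857325) = -9.2956


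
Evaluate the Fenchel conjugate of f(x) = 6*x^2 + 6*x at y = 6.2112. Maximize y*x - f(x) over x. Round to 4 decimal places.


f*(y) = sup_x {y*x - a*x^2 - b*x} = sup_x {(y-b)*x - a*x^2}
FOC: (y - b) - 2a*x = 0 => x* = (y - b)/(2a)
x* = (6.2112 - 6)/(2*6) = 0.0176
f*(6.2112) = (y-b)^2/(4a) = (6.2112 - 6)^2/(4*6)
= 0.0446/24 = 0.0019


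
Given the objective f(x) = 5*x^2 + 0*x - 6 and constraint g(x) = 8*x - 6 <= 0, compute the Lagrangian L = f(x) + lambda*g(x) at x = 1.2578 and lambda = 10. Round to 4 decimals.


Step 1: Evaluate f(x).
f(1.2578) = 5*1.2578^2 + 0*1.2578 - 6 = 1.9103
Step 2: Evaluate g(x).
g(1.2578) = 8*1.2578 - 6 = 4.0624
Step 3: Compute Lagrangian.
L = 1.9103 + 10*4.0624 = 42.5343


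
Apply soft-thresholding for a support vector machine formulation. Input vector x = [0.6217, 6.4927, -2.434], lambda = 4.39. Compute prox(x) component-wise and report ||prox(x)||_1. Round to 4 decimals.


Soft-thresholding with lambda = 4.39:
prox(0.6217) = sign(0.6217)*max(|0.6217| - 4.39, 0) = 0.0
prox(6.4927) = sign(6.4927)*max(|6.4927| - 4.39, 0) = 2.1027
prox(-2.434) = sign(-2.434)*max(|-2.434| - 4.39, 0) = 0.0
prox(x) = [0.0, 2.1027, 0.0]
||prox(x)||_1 = 0.0 + 2.1027 + 0.0 = 2.1027


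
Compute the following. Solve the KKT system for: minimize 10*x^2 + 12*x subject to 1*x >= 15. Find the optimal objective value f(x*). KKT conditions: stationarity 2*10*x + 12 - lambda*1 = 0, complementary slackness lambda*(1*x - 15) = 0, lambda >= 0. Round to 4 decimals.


Step 1: Try lambda = 0 (constraint inactive).
x_unc = -12/(2*10) = -0.6
Check: 1*-0.6 = -0.6 < 15 -- violated!
Step 2: Constraint must be active: 1*x = 15
x* = 15/1 = 15.0
lambda = (2*10*15.0 + 12)/1 = 312.0
Step 3: Compute optimal value.
f(x*) = 10*15.0^2 + 12*15.0 = 2430.0


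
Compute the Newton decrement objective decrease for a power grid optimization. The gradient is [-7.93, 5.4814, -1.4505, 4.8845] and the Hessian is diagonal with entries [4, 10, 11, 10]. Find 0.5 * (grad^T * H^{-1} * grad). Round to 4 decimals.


Step 1: H is diagonal, so H^(-1) * g = [-1.9825, 0.5481, -0.1319, 0.4885].
Step 2: g^T H^(-1) g = sum_i g_i^2 / H_ii
  = (-7.93)^2/4 + (5.4814)^2/10 + (-1.4505)^2/11 + (4.8845)^2/10
  = 15.7212 + 3.0046 + 0.1913 + 2.3858 = 21.3029
Step 3: Objective decrease = 0.5 * g^T H^(-1) g = 10.6515


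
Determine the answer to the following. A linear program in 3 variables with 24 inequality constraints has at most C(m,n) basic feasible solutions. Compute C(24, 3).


Each vertex corresponds to some choice of n active constraints out of m, so the number of vertices is at most C(m, n) = m! / (n!(m-n)!).
m = 24, n = 3
Numerator: 24 * 23 * 22
Denominator: 3! = 6
C(24, 3) = 2024


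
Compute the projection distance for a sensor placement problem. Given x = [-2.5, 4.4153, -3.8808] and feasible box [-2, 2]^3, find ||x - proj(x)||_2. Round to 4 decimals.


Project each component onto [-2, 2].
clip(-2.5) = -2.0, clip(4.4153) = 2.0, clip(-3.8808) = -2.0
Projection = [-2.0, 2.0, -2.0]
Squared diffs: [0.25, 5.8337, 3.5374]
Distance = sqrt(9.6211) = 3.1018


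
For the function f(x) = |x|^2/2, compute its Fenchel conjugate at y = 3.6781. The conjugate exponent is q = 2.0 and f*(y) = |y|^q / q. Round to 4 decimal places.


The conjugate exponent q satisfies 1/p + 1/q = 1.
p = 2, so q = 2/(2 - 1) = 2.0
|y|^q = 3.6781^2.0 = 13.5284
f*(3.6781) = 13.5284 / 2.0 = 6.7642


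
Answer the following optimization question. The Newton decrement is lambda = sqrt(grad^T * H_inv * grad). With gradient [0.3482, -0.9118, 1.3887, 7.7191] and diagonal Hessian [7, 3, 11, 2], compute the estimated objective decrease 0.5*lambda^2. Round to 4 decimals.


Step 1: H is diagonal, so H^(-1) * g = [0.0497, -0.3039, 0.1262, 3.8596].
Step 2: g^T H^(-1) g = sum_i g_i^2 / H_ii
  = (0.3482)^2/7 + (-0.9118)^2/3 + (1.3887)^2/11 + (7.7191)^2/2
  = 0.0173 + 0.2771 + 0.1753 + 29.7923 = 30.262
Step 3: Objective decrease = 0.5 * g^T H^(-1) g = 15.131


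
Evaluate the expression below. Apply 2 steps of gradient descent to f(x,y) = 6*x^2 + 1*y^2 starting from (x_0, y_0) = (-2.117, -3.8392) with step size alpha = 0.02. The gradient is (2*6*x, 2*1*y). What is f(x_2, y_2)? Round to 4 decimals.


Gradient descent on f(x,y) = 6*x^2 + 1*y^2.
Starting point: (-2.117, -3.8392), alpha = 0.02
Step 1: grad_x = 2*6*-2.117 = -25.404, grad_y = 2*1*-3.8392 = -7.6784
  x_1 = -2.117 - 0.02*-25.404 = -1.6089
  y_1 = -3.8392 - 0.02*-7.6784 = -3.6856
Step 2: grad_x = 2*6*-1.6089 = -19.307, grad_y = 2*1*-3.6856 = -7.3713
  x_2 = -1.6089 - 0.02*-19.307 = -1.2228
  y_2 = -3.6856 - 0.02*-7.3713 = -3.5382
f(-1.2228, -3.5382) = 6*(-1.2228)^2 + 1*(-3.5382)^2 = 21.49


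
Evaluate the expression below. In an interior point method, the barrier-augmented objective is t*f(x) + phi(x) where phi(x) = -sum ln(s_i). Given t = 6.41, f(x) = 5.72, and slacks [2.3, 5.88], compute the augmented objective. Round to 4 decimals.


Step 1: Compute log-barrier.
ln values: [0.8329, 1.7716]
phi = -(0.8329 + 1.7716) = -2.6045
Step 2: Compute augmented objective.
t*f(x) = 6.41*5.72 = 36.6652
Total = 36.6652 - 2.6045 = 34.0607


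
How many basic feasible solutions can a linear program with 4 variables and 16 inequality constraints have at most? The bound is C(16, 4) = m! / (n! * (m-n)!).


Each vertex corresponds to some choice of n active constraints out of m, so the number of vertices is at most C(m, n) = m! / (n!(m-n)!).
m = 16, n = 4
Numerator: 16 * 15 * 14 * 13
Denominator: 4! = 24
C(16, 4) = 1820


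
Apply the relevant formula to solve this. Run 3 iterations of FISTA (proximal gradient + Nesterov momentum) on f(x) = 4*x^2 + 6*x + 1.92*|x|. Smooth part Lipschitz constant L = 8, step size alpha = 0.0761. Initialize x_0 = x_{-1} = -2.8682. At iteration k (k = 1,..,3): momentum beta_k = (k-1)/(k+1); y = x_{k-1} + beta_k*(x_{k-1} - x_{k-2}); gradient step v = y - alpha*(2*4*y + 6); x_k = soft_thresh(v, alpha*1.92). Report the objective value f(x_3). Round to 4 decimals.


FISTA on f(x) = 4*x^2 + 6*x + 1.92*|x|
L = 8, alpha = 0.0761
Iteration 1: beta = 0.0, y = -2.8682 + 0.0*(-2.8682 + 2.8682) = -2.8682
  grad(y) = -16.9456, v = y - alpha*grad = -1.5786
  prox(v) = soft_thresh(-1.5786, 0.1461) = -1.4325
Iteration 2: beta = 0.3333, y = -1.4325 + 0.3333*(-1.4325 + 2.8682) = -0.954
  grad(y) = -1.6318, v = y - alpha*grad = -0.8298
  prox(v) = soft_thresh(-0.8298, 0.1461) = -0.6837
Iteration 3: beta = 0.5, y = -0.6837 + 0.5*(-0.6837 + 1.4325) = -0.3093
  grad(y) = 3.5259, v = y - alpha*grad = -0.5776
  prox(v) = soft_thresh(-0.5776, 0.1461) = -0.4315
f(x_3) = 4*(-0.4315)^2 + 6*(-0.4315) + 1.92*|-0.4315| = -1.0157


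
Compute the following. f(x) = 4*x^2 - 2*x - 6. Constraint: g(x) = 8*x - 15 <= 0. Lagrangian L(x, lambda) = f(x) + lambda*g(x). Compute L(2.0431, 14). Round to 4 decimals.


Step 1: Evaluate f(x).
f(2.0431) = 4*2.0431^2 - 2*2.0431 - 6 = 6.6108
Step 2: Evaluate g(x).
g(2.0431) = 8*2.0431 - 15 = 1.3448
Step 3: Compute Lagrangian.
L = 6.6108 + 14*1.3448 = 25.438


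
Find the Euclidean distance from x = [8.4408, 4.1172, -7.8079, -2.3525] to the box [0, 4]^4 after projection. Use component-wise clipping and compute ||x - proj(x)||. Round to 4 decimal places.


Project each component onto [0, 4].
clip(8.4408) = 4.0, clip(4.1172) = 4.0, clip(-7.8079) = 0.0, clip(-2.3525) = 0.0
Projection = [4.0, 4.0, 0.0, 0.0]
Squared diffs: [19.7207, 0.0137, 60.9633, 5.5343]
Distance = sqrt(86.232) = 9.2861


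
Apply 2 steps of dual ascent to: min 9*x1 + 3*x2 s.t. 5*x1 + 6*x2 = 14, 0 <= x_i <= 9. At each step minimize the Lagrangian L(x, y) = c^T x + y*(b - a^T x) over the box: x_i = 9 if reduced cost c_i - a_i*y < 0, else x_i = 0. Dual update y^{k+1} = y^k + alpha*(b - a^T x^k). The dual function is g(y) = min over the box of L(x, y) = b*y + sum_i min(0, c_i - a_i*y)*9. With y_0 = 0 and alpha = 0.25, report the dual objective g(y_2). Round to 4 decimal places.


Dual ascent for LP: min 9*x1 + 3*x2, 5*x1 + 6*x2 = 14, 0 <= x_i <= 9
Step 1: y^k = 0.0, reduced costs: (9.0, 3.0)
  x^k = (0.0, 0.0), subgradient = b - a^T x = 14.0
  y^{k+1} = 0.0 + 0.25*14.0 = 3.5
Step 2: y^k = 3.5, reduced costs: (-8.5, -18.0)
  x^k = (9.0, 9.0), subgradient = b - a^T x = -85.0
  y^{k+1} = 3.5 + 0.25*-85.0 = -17.75
Dual objective at y_2 = -17.75: reduced costs (97.75, 109.5), box minimizer x = (0.0, 0.0)
g(y_2) = b*y + (c1 - a1*y)*x1 + (c2 - a2*y)*x2 = 14*(-17.75) + 97.75*0.0 + 109.5*0.0 = -248.5 + 0.0 + 0.0 = -248.5


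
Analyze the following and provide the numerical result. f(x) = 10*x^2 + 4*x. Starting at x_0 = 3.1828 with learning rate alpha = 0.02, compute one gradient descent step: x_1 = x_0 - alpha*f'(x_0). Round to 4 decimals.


We compute the gradient at x_0 and apply the update.
f'(x) = 20*x + 4
f'(3.1828) = 20*3.1828 + 4 = 67.656
x_1 = 3.1828 - 0.02*67.656 = 1.8297


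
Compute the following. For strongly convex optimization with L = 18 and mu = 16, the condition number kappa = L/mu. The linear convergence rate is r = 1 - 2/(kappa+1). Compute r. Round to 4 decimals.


Step 1: Compute the condition number.
kappa = L/mu = 18/16 = 1.125
Step 2: Compute the convergence rate.
r = 1 - 2/(kappa + 1) = 1 - 2*mu/(L + mu) = (L - mu)/(L + mu) = 2/34 = 0.0588


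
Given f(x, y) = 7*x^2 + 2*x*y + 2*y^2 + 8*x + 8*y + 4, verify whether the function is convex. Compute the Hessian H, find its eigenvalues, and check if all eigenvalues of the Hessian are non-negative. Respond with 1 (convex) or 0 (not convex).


The Hessian of f(x,y) = 7*x^2 + 2*x*y + 2*y^2 + 8*x + 8*y + 4 is:
H = [[14, 2], [2, 4]]
Trace = 14 + 4 = 18
Determinant = 14*4 - (2)^2 = 52
Discriminant = (18)^2 - 4*52 = 116.0
Eigenvalues: lambda_1 = 3.6148, lambda_2 = 14.3852
The function is convex.

1


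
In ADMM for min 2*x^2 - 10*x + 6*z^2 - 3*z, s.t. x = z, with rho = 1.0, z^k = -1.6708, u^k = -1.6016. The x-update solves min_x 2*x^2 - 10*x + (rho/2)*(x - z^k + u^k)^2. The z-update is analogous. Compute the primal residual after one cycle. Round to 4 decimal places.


ADMM iteration with rho = 1.0, z^k = -1.6708, u^k = -1.6016
Step 1: x-update.
Minimize 2*x^2 - 10*x + (1.0/2)*(x + 1.6708 - 1.6016)^2
FOC: (2*2 + 1.0)*x = 10 + 1.0*(-1.6708 + 1.6016)
x^{k+1} = 1.9862
Step 2: z-update.
Minimize 6*z^2 - 3*z + (1.0/2)*(1.9862 - z - 1.6016)^2
FOC: (2*6 + 1.0)*z = 3 + 1.0*(1.9862 - 1.6016)
z^{k+1} = 0.2604
Step 3: u-update.
u^{k+1} = -1.6016 + 1.9862 - 0.2604 = 0.1242
Step 4: Primal residual = |1.9862 - 0.2604| = 1.7258


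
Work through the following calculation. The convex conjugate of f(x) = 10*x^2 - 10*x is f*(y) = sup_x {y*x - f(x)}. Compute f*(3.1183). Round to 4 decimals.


f*(y) = sup_x {y*x - a*x^2 - b*x} = sup_x {(y-b)*x - a*x^2}
FOC: (y - b) - 2a*x = 0 => x* = (y - b)/(2a)
x* = (3.1183 + 10)/(2*10) = 0.6559
f*(3.1183) = (y-b)^2/(4a) = (3.1183 + 10)^2/(4*10)
= 172.0898/40 = 4.3022


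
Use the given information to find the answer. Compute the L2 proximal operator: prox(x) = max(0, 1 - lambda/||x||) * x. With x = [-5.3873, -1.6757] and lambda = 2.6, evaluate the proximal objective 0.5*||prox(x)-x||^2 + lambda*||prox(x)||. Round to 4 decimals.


Step 1: Compute ||x||.
||x|| = 5.6419
Step 2: Compute scaling factor.
scale = max(0, 1 - 2.6/5.6419) = 0.5392
Step 3: prox(x) = [-2.9046, -0.9035]
||prox(x)|| = 3.0419
Step 4: Proximal objective.
0.5*||prox-x||^2 = 3.38
lambda*||prox|| = 7.9089
Total = 11.2889


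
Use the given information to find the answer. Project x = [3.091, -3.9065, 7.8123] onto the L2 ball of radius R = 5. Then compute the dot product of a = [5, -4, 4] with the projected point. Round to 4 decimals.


Step 1: Compute ||x|| (intermediates to 6 decimals).
||x|| = sqrt(3.091^2 + (-3.9065)^2 + 7.8123^2) = 9.265369
Step 2: Project.
Since ||x|| > R, scale = R/||x|| = 5/9.265369 = 0.539644, proj(x) = scale * x
proj(x) = [1.66804, -2.108119, 4.215861]
Step 3: Dot product.
a^T * proj(x) = 5*1.66804 - 4*(-2.108119) + 4*4.215861 = 33.6361


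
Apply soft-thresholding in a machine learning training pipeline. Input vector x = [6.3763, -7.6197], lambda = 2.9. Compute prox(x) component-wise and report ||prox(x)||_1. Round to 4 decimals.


Soft-thresholding with lambda = 2.9:
prox(6.3763) = sign(6.3763)*max(|6.3763| - 2.9, 0) = 3.4763
prox(-7.6197) = sign(-7.6197)*max(|-7.6197| - 2.9, 0) = -4.7197
prox(x) = [3.4763, -4.7197]
||prox(x)||_1 = 3.4763 + 4.7197 = 8.196


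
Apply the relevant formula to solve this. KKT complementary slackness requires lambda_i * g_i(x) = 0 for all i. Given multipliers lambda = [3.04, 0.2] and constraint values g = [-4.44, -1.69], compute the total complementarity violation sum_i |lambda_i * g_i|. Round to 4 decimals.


KKT complementary slackness check:
lambda_1 * g_1 = 3.04 * -4.44 = -13.4976
lambda_2 * g_2 = 0.2 * -1.69 = -0.338
Total violation = 13.4976 + 0.338 = 13.8356


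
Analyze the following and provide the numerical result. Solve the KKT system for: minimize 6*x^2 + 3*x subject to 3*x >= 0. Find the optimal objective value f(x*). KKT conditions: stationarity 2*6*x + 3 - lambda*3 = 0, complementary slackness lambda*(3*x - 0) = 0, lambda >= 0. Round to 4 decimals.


Step 1: Try lambda = 0 (constraint inactive).
x_unc = -3/(2*6) = -0.25
Check: 3*-0.25 = -0.75 < 0 -- violated!
Step 2: Constraint must be active: 3*x = 0
x* = 0/3 = 0.0
lambda = (2*6*0.0 + 3)/3 = 1.0
Step 3: Compute optimal value.
f(x*) = 6*0.0^2 + 3*0.0 = 0.0


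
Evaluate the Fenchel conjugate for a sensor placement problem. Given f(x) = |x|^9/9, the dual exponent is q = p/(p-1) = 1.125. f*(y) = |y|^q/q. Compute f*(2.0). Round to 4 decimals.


The conjugate exponent q satisfies 1/p + 1/q = 1.
p = 9, so q = 9/(9 - 1) = 1.125
|y|^q = 2.0^1.125 = 2.181
f*(2.0) = 2.181 / 1.125 = 1.9387


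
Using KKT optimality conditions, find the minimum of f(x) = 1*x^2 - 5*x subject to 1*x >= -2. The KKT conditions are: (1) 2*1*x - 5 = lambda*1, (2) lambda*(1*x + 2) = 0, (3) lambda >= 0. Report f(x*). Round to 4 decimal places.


Step 1: Try lambda = 0 (constraint inactive).
Stationarity: 2*1*x - 5 = 0
x* = 5/(2*1) = 2.5
Check constraint: 1*2.5 = 2.5 >= -2 -- satisfied.
Step 2: Compute optimal value.
f(x*) = 1*2.5^2 - 5*2.5 = -6.25


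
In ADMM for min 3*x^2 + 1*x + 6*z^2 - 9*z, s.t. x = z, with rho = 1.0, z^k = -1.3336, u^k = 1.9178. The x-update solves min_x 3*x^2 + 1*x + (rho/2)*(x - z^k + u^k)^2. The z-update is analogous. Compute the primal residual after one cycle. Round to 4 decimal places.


ADMM iteration with rho = 1.0, z^k = -1.3336, u^k = 1.9178
Step 1: x-update.
Minimize 3*x^2 + 1*x + (1.0/2)*(x + 1.3336 + 1.9178)^2
FOC: (2*3 + 1.0)*x = -1 + 1.0*(-1.3336 - 1.9178)
x^{k+1} = -0.6073
Step 2: z-update.
Minimize 6*z^2 - 9*z + (1.0/2)*(-0.6073 - z + 1.9178)^2
FOC: (2*6 + 1.0)*z = 9 + 1.0*(-0.6073 + 1.9178)
z^{k+1} = 0.7931
Step 3: u-update.
u^{k+1} = 1.9178 - 0.6073 - 0.7931 = 0.5173
Step 4: Primal residual = |-0.6073 - 0.7931| = 1.4005


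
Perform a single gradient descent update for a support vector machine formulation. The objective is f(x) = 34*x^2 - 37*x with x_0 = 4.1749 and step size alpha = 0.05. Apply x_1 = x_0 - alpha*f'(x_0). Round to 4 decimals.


We compute the gradient at x_0 and apply the update.
f'(x) = 68*x - 37
f'(4.1749) = 68*4.1749 - 37 = 246.8932
x_1 = 4.1749 - 0.05*246.8932 = -8.1698


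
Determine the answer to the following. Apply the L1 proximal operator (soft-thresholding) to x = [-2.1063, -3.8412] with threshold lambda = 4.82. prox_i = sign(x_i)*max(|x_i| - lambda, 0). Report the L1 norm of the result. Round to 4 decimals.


Soft-thresholding with lambda = 4.82:
prox(-2.1063) = sign(-2.1063)*max(|-2.1063| - 4.82, 0) = 0.0
prox(-3.8412) = sign(-3.8412)*max(|-3.8412| - 4.82, 0) = 0.0
prox(x) = [0.0, 0.0]
||prox(x)||_1 = 0.0 + 0.0 = 0.0


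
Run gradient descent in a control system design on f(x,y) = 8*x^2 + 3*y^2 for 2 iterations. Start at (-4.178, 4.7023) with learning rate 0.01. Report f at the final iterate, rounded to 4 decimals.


Gradient descent on f(x,y) = 8*x^2 + 3*y^2.
Starting point: (-4.178, 4.7023), alpha = 0.01
Step 1: grad_x = 2*8*-4.178 = -66.848, grad_y = 2*3*4.7023 = 28.2138
  x_1 = -4.178 - 0.01*-66.848 = -3.5095
  y_1 = 4.7023 - 0.01*28.2138 = 4.4202
Step 2: grad_x = 2*8*-3.5095 = -56.1523, grad_y = 2*3*4.4202 = 26.521
  x_2 = -3.5095 - 0.01*-56.1523 = -2.948
  y_2 = 4.4202 - 0.01*26.521 = 4.155
f(-2.948, 4.155) = 8*(-2.948)^2 + 3*4.155^2 = 121.3164


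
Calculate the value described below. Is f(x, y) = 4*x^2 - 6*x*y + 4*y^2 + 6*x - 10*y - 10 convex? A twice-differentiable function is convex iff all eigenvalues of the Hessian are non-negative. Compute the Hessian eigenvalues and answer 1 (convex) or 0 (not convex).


The Hessian of f(x,y) = 4*x^2 - 6*x*y + 4*y^2 + 6*x - 10*y - 10 is:
H = [[8, -6], [-6, 8]]
Trace = 8 + 8 = 16
Determinant = 8*8 - (-6)^2 = 28
Discriminant = (16)^2 - 4*28 = 144.0
Eigenvalues: lambda_1 = 2.0, lambda_2 = 14.0
The function is convex.

1


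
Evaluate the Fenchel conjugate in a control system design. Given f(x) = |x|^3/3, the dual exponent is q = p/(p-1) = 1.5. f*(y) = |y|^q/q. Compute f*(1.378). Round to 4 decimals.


The conjugate exponent q satisfies 1/p + 1/q = 1.
p = 3, so q = 3/(3 - 1) = 1.5
|y|^q = 1.378^1.5 = 1.6176
f*(1.378) = 1.6176 / 1.5 = 1.0784


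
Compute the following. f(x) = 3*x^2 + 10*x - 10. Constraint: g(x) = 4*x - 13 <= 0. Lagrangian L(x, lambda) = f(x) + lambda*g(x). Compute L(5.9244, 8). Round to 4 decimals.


Step 1: Evaluate f(x).
f(5.9244) = 3*5.9244^2 + 10*5.9244 - 10 = 154.5395
Step 2: Evaluate g(x).
g(5.9244) = 4*5.9244 - 13 = 10.6976
Step 3: Compute Lagrangian.
L = 154.5395 + 8*10.6976 = 240.1203


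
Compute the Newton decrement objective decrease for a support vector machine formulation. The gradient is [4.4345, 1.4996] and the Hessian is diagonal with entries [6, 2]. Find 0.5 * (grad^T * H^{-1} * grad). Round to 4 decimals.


Step 1: H is diagonal, so H^(-1) * g = [0.7391, 0.7498].
Step 2: g^T H^(-1) g = sum_i g_i^2 / H_ii
  = (4.4345)^2/6 + (1.4996)^2/2
  = 3.2775 + 1.1244 = 4.4019
Step 3: Objective decrease = 0.5 * g^T H^(-1) g = 2.2009


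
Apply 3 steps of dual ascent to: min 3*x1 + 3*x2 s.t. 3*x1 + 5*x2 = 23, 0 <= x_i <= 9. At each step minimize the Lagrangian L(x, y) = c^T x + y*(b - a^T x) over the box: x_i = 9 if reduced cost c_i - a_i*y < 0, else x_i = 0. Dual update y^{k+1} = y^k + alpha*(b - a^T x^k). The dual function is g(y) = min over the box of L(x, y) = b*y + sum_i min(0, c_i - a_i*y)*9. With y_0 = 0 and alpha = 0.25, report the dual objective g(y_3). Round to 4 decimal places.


Dual ascent for LP: min 3*x1 + 3*x2, 3*x1 + 5*x2 = 23, 0 <= x_i <= 9
Step 1: y^k = 0.0, reduced costs: (3.0, 3.0)
  x^k = (0.0, 0.0), subgradient = b - a^T x = 23.0
  y^{k+1} = 0.0 + 0.25*23.0 = 5.75
Step 2: y^k = 5.75, reduced costs: (-14.25, -25.75)
  x^k = (9.0, 9.0), subgradient = b - a^T x = -49.0
  y^{k+1} = 5.75 + 0.25*-49.0 = -6.5
Step 3: y^k = -6.5, reduced costs: (22.5, 35.5)
  x^k = (0.0, 0.0), subgradient = b - a^T x = 23.0
  y^{k+1} = -6.5 + 0.25*23.0 = -0.75
Dual objective at y_3 = -0.75: reduced costs (5.25, 6.75), box minimizer x = (0.0, 0.0)
g(y_3) = b*y + (c1 - a1*y)*x1 + (c2 - a2*y)*x2 = 23*(-0.75) + 5.25*0.0 + 6.75*0.0 = -17.25 + 0.0 + 0.0 = -17.25


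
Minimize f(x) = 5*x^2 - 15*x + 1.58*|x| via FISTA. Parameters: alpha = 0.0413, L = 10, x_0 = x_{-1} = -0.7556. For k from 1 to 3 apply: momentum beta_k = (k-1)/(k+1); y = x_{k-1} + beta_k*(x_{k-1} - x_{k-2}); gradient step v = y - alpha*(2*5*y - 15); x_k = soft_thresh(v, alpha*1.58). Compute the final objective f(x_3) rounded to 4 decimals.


FISTA on f(x) = 5*x^2 - 15*x + 1.58*|x|
L = 10, alpha = 0.0413
Iteration 1: beta = 0.0, y = -0.7556 + 0.0*(-0.7556 + 0.7556) = -0.7556
  grad(y) = -22.556, v = y - alpha*grad = 0.176
  prox(v) = soft_thresh(0.176, 0.0653) = 0.1107
Iteration 2: beta = 0.3333, y = 0.1107 + 0.3333*(0.1107 + 0.7556) = 0.3995
  grad(y) = -11.0052, v = y - alpha*grad = 0.854
  prox(v) = soft_thresh(0.854, 0.0653) = 0.7887
Iteration 3: beta = 0.5, y = 0.7887 + 0.5*(0.7887 - 0.1107) = 1.1278
  grad(y) = -3.7224, v = y - alpha*grad = 1.2815
  prox(v) = soft_thresh(1.2815, 0.0653) = 1.2162
f(x_3) = 5*1.2162^2 - 15*1.2162 + 1.58*|1.2162| = -8.9257


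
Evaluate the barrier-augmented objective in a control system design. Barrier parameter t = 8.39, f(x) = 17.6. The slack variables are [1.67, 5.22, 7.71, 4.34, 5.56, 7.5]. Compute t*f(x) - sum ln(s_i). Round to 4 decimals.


Step 1: Compute log-barrier.
ln values: [0.5128, 1.6525, 2.0425, 1.4679, 1.7156, 2.0149]
phi = -(0.5128 + 1.6525 + 2.0425 + 1.4679 + 1.7156 + 2.0149) = -9.4062
Step 2: Compute augmented objective.
t*f(x) = 8.39*17.6 = 147.664
Total = 147.664 - 9.4062 = 138.2578


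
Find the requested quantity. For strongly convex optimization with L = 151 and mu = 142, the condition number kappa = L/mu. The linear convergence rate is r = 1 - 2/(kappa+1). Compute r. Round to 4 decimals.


Step 1: Compute the condition number.
kappa = L/mu = 151/142 = 1.0634
Step 2: Compute the convergence rate.
r = 1 - 2/(kappa + 1) = 1 - 2*mu/(L + mu) = (L - mu)/(L + mu) = 9/293 = 0.0307


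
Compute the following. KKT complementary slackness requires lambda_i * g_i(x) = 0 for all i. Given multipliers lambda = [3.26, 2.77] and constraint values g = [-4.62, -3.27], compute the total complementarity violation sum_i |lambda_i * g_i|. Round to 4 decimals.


KKT complementary slackness check:
lambda_1 * g_1 = 3.26 * -4.62 = -15.0612
lambda_2 * g_2 = 2.77 * -3.27 = -9.0579
Total violation = 15.0612 + 9.0579 = 24.1191


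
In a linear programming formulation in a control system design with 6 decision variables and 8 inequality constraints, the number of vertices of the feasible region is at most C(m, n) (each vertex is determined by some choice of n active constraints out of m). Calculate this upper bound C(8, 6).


Each vertex corresponds to some choice of n active constraints out of m, so the number of vertices is at most C(m, n) = m! / (n!(m-n)!).
m = 8, n = 6
Numerator: 8 * 7 * 6 * 5 * 4 * 3
Denominator: 6! = 720
C(8, 6) = 28


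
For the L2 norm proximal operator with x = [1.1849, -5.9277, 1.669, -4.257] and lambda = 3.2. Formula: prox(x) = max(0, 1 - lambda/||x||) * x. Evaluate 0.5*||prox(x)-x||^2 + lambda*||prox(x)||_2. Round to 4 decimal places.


Step 1: Compute ||x||.
||x|| = 7.5795
Step 2: Compute scaling factor.
scale = max(0, 1 - 3.2/7.5795) = 0.5778
Step 3: prox(x) = [0.6846, -3.4251, 0.9644, -2.4597]
||prox(x)|| = 4.3795
Step 4: Proximal objective.
0.5*||prox-x||^2 = 5.12
lambda*||prox|| = 14.0144
Total = 19.1345


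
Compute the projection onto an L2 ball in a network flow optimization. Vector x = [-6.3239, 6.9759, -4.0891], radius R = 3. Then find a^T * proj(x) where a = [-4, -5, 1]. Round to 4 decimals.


Step 1: Compute ||x|| (intermediates to 6 decimals).
||x|| = sqrt((-6.3239)^2 + 6.9759^2 + (-4.0891)^2) = 10.265263
Step 2: Project.
Since ||x|| > R, scale = R/||x|| = 3/10.265263 = 0.292248, proj(x) = scale * x
proj(x) = [-1.848147, 2.038693, -1.195031]
Step 3: Dot product.
a^T * proj(x) = -4*(-1.848147) - 5*2.038693 + 1*(-1.195031) = -3.9959


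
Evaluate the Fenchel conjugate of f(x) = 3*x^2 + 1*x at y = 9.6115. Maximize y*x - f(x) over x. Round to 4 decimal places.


f*(y) = sup_x {y*x - a*x^2 - b*x} = sup_x {(y-b)*x - a*x^2}
FOC: (y - b) - 2a*x = 0 => x* = (y - b)/(2a)
x* = (9.6115 - 1)/(2*3) = 1.4353
f*(9.6115) = (y-b)^2/(4a) = (9.6115 - 1)^2/(4*3)
= 74.1579/12 = 6.1798


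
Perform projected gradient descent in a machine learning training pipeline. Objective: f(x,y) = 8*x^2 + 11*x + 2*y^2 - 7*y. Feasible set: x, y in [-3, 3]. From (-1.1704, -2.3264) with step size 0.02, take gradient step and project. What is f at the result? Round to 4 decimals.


Step 1: Compute gradient at (-1.1704, -2.3264).
grad_x = 2*8*-1.1704 + 11 = -7.7264
grad_y = 2*2*-2.3264 - 7 = -16.3056
Step 2: Gradient step.
x_raw = -1.1704 - 0.02*-7.7264 = -1.0159
y_raw = -2.3264 - 0.02*-16.3056 = -2.0003
Step 3: Project onto [-3, 3].
x_proj = clip(-1.0159) = -1.0159
y_proj = clip(-2.0003) = -2.0003
Step 4: Evaluate f.
f(-1.0159, -2.0003) = 19.0857


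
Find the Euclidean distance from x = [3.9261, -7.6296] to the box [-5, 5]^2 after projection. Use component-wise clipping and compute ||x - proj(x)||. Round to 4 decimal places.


Project each component onto [-5, 5].
clip(3.9261) = 3.9261, clip(-7.6296) = -5.0
Projection = [3.9261, -5.0]
Squared diffs: [0.0, 6.9148]
Distance = sqrt(6.9148) = 2.6296


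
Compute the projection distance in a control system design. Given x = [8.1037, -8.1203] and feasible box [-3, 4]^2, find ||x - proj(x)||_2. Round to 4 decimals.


Project each component onto [-3, 4].
clip(8.1037) = 4.0, clip(-8.1203) = -3.0
Projection = [4.0, -3.0]
Squared diffs: [16.8404, 26.2175]
Distance = sqrt(43.0579) = 6.5618


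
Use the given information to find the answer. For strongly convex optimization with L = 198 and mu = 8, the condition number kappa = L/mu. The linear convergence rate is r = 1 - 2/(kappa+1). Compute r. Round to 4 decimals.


Step 1: Compute the condition number.
kappa = L/mu = 198/8 = 24.75
Step 2: Compute the convergence rate.
r = 1 - 2/(kappa + 1) = 1 - 2*mu/(L + mu) = (L - mu)/(L + mu) = 190/206 = 0.9223


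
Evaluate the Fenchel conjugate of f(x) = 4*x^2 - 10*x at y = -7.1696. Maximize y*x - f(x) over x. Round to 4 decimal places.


f*(y) = sup_x {y*x - a*x^2 - b*x} = sup_x {(y-b)*x - a*x^2}
FOC: (y - b) - 2a*x = 0 => x* = (y - b)/(2a)
x* = (-7.1696 + 10)/(2*4) = 0.3538
f*(-7.1696) = (y-b)^2/(4a) = (-7.1696 + 10)^2/(4*4)
= 8.0112/16 = 0.5007


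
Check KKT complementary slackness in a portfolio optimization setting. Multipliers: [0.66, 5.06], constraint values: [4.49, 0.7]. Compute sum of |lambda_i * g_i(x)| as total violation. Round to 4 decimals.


KKT complementary slackness check:
lambda_1 * g_1 = 0.66 * 4.49 = 2.9634
lambda_2 * g_2 = 5.06 * 0.7 = 3.542
Total violation = 2.9634 + 3.542 = 6.5054


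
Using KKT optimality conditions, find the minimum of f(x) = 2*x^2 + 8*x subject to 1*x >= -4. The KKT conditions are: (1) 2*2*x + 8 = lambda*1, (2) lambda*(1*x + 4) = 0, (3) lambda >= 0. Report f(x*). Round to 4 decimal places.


Step 1: Try lambda = 0 (constraint inactive).
Stationarity: 2*2*x + 8 = 0
x* = -8/(2*2) = -2.0
Check constraint: 1*-2.0 = -2.0 >= -4 -- satisfied.
Step 2: Compute optimal value.
f(x*) = 2*(-2.0)^2 + 8*(-2.0) = -8.0


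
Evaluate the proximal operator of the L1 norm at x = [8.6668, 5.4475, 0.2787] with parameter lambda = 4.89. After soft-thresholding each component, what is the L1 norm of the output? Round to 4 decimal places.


Soft-thresholding with lambda = 4.89:
prox(8.6668) = sign(8.6668)*max(|8.6668| - 4.89, 0) = 3.7768
prox(5.4475) = sign(5.4475)*max(|5.4475| - 4.89, 0) = 0.5575
prox(0.2787) = sign(0.2787)*max(|0.2787| - 4.89, 0) = 0.0
prox(x) = [3.7768, 0.5575, 0.0]
||prox(x)||_1 = 3.7768 + 0.5575 + 0.0 = 4.3343


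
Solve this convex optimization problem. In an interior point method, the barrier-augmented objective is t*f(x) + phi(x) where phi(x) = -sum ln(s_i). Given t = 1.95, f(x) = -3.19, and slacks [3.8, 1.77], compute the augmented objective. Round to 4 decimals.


Step 1: Compute log-barrier.
ln values: [1.335, 0.571]
phi = -(1.335 + 0.571) = -1.906
Step 2: Compute augmented objective.
t*f(x) = 1.95*-3.19 = -6.2205
Total = -6.2205 - 1.906 = -8.1265


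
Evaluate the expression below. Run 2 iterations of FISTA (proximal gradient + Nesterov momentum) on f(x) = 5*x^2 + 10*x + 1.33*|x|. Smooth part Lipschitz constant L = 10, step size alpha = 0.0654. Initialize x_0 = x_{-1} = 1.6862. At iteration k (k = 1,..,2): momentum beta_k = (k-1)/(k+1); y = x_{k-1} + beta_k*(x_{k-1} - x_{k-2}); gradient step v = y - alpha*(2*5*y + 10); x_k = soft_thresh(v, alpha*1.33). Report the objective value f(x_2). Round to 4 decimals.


FISTA on f(x) = 5*x^2 + 10*x + 1.33*|x|
L = 10, alpha = 0.0654
Iteration 1: beta = 0.0, y = 1.6862 + 0.0*(1.6862 - 1.6862) = 1.6862
  grad(y) = 26.862, v = y - alpha*grad = -0.0706
  prox(v) = soft_thresh(-0.0706, 0.087) = 0.0
Iteration 2: beta = 0.3333, y = 0.0 + 0.3333*(0.0 - 1.6862) = -0.5621
  grad(y) = 4.3793, v = y - alpha*grad = -0.8485
  prox(v) = soft_thresh(-0.8485, 0.087) = -0.7615
f(x_2) = 5*(-0.7615)^2 + 10*(-0.7615) + 1.33*|-0.7615| = -3.7028


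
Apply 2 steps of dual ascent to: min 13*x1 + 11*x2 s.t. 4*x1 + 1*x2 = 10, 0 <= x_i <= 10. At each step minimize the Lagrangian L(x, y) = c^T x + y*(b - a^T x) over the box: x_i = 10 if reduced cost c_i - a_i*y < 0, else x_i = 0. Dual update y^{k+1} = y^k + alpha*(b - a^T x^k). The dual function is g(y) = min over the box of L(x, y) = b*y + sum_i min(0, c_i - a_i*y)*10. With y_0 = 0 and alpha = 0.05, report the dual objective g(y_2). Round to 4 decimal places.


Dual ascent for LP: min 13*x1 + 11*x2, 4*x1 + 1*x2 = 10, 0 <= x_i <= 10
Step 1: y^k = 0.0, reduced costs: (13.0, 11.0)
  x^k = (0.0, 0.0), subgradient = b - a^T x = 10.0
  y^{k+1} = 0.0 + 0.05*10.0 = 0.5
Step 2: y^k = 0.5, reduced costs: (11.0, 10.5)
  x^k = (0.0, 0.0), subgradient = b - a^T x = 10.0
  y^{k+1} = 0.5 + 0.05*10.0 = 1.0
Dual objective at y_2 = 1.0: reduced costs (9.0, 10.0), box minimizer x = (0.0, 0.0)
g(y_2) = b*y + (c1 - a1*y)*x1 + (c2 - a2*y)*x2 = 10*1.0 + 9.0*0.0 + 10.0*0.0 = 10.0 + 0.0 + 0.0 = 10.0


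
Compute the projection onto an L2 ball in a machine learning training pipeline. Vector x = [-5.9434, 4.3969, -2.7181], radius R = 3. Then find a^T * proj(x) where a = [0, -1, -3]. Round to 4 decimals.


Step 1: Compute ||x|| (intermediates to 6 decimals).
||x|| = sqrt((-5.9434)^2 + 4.3969^2 + (-2.7181)^2) = 7.876852
Step 2: Project.
Since ||x|| > R, scale = R/||x|| = 3/7.876852 = 0.380863, proj(x) = scale * x
proj(x) = [-2.263621, 1.674617, -1.035224]
Step 3: Dot product.
a^T * proj(x) = 0*(-2.263621) - 1*1.674617 - 3*(-1.035224) = 1.4311


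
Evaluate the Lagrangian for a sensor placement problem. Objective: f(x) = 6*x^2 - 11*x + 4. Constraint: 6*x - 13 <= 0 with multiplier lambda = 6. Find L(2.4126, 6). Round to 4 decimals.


Step 1: Evaluate f(x).
f(2.4126) = 6*2.4126^2 - 11*2.4126 + 4 = 12.3852
Step 2: Evaluate g(x).
g(2.4126) = 6*2.4126 - 13 = 1.4756
Step 3: Compute Lagrangian.
L = 12.3852 + 6*1.4756 = 21.2388


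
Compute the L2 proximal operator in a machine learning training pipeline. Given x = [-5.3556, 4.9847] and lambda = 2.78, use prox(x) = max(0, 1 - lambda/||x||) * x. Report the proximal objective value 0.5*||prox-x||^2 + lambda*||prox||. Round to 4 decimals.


Step 1: Compute ||x||.
||x|| = 7.3164
Step 2: Compute scaling factor.
scale = max(0, 1 - 2.78/7.3164) = 0.62
Step 3: prox(x) = [-3.3206, 3.0907]
||prox(x)|| = 4.5364
Step 4: Proximal objective.
0.5*||prox-x||^2 = 3.8642
lambda*||prox|| = 12.6112
Total = 16.4754


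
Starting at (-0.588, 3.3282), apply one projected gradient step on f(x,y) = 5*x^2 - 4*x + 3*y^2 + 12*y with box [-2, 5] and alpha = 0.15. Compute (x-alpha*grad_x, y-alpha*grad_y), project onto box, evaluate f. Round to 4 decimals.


Step 1: Compute gradient at (-0.588, 3.3282).
grad_x = 2*5*-0.588 - 4 = -9.88
grad_y = 2*3*3.3282 + 12 = 31.9692
Step 2: Gradient step.
x_raw = -0.588 - 0.15*-9.88 = 0.894
y_raw = 3.3282 - 0.15*31.9692 = -1.4672
Step 3: Project onto [-2, 5].
x_proj = clip(0.894) = 0.894
y_proj = clip(-1.4672) = -1.4672
Step 4: Evaluate f.
f(0.894, -1.4672) = -10.7281


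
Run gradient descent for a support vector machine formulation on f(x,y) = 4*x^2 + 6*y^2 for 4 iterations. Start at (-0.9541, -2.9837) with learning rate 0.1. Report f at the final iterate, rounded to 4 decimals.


Gradient descent on f(x,y) = 4*x^2 + 6*y^2.
Starting point: (-0.9541, -2.9837), alpha = 0.1
Step 1: grad_x = 2*4*-0.9541 = -7.6328, grad_y = 2*6*-2.9837 = -35.8044
  x_1 = -0.9541 - 0.1*-7.6328 = -0.1908
  y_1 = -2.9837 - 0.1*-35.8044 = 0.5967
Step 2: grad_x = 2*4*-0.1908 = -1.5266, grad_y = 2*6*0.5967 = 7.1609
  x_2 = -0.1908 - 0.1*-1.5266 = -0.0382
  y_2 = 0.5967 - 0.1*7.1609 = -0.1193
Step 3: grad_x = 2*4*-0.0382 = -0.3053, grad_y = 2*6*-0.1193 = -1.4322
  x_3 = -0.0382 - 0.1*-0.3053 = -0.0076
  y_3 = -0.1193 - 0.1*-1.4322 = 0.0239
Step 4: grad_x = 2*4*-0.0076 = -0.0611, grad_y = 2*6*0.0239 = 0.2864
  x_4 = -0.0076 - 0.1*-0.0611 = -0.0015
  y_4 = 0.0239 - 0.1*0.2864 = -0.0048
f(-0.0015, -0.0048) = 4*(-0.0015)^2 + 6*(-0.0048)^2 = 0.0001


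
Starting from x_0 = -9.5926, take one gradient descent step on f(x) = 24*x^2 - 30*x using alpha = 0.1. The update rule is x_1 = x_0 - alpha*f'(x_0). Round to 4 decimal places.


We compute the gradient at x_0 and apply the update.
f'(x) = 48*x - 30
f'(-9.5926) = 48*-9.5926 - 30 = -490.4448
x_1 = -9.5926 - 0.1*-490.4448 = 39.4519


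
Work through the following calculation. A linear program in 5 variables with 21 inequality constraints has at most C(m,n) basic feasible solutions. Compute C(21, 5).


Each vertex corresponds to some choice of n active constraints out of m, so the number of vertices is at most C(m, n) = m! / (n!(m-n)!).
m = 21, n = 5
Numerator: 21 * 20 * 19 * 18 * 17
Denominator: 5! = 120
C(21, 5) = 20349


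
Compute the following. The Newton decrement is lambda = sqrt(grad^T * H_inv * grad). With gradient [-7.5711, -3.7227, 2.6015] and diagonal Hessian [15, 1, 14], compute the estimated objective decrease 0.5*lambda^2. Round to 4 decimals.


Step 1: H is diagonal, so H^(-1) * g = [-0.5047, -3.7227, 0.1858].
Step 2: g^T H^(-1) g = sum_i g_i^2 / H_ii
  = (-7.5711)^2/15 + (-3.7227)^2/1 + (2.6015)^2/14
  = 3.8214 + 13.8585 + 0.4834 = 18.1633
Step 3: Objective decrease = 0.5 * g^T H^(-1) g = 9.0817


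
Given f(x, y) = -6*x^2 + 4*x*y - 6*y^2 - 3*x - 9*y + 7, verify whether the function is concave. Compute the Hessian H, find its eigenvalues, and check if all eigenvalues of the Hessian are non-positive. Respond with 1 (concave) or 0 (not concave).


The Hessian of f(x,y) = -6*x^2 + 4*x*y - 6*y^2 - 3*x - 9*y + 7 is:
H = [[-12, 4], [4, -12]]
Trace = -12 - 12 = -24
Determinant = -12*-12 - (4)^2 = 128
Discriminant = (-24)^2 - 4*128 = 64.0
Eigenvalues: lambda_1 = -16.0, lambda_2 = -8.0
The function is concave.

1
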